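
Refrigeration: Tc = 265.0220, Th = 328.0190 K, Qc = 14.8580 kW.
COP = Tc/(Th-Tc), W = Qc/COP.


COP = 265.0220 / 62.9970 = 4.2069
W = 14.8580 / 4.2069 = 3.5318 kW

COP = 4.2069, W = 3.5318 kW


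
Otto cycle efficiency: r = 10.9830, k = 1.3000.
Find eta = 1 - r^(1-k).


r^(k-1) = 2.0522
eta = 1 - 1/2.0522 = 0.5127 = 51.2714%

51.2714%


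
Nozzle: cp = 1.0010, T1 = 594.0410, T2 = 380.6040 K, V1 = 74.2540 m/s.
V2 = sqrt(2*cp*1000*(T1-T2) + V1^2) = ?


dT = 213.4370 K
2*cp*1000*dT = 427300.8740
V1^2 = 5513.6565
V2 = sqrt(432814.5305) = 657.8864 m/s

657.8864 m/s


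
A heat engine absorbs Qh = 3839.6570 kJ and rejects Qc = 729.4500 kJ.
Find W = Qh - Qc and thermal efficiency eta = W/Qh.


W = 3839.6570 - 729.4500 = 3110.2070 kJ
eta = 3110.2070 / 3839.6570 = 0.8100 = 81.0022%

W = 3110.2070 kJ, eta = 81.0022%


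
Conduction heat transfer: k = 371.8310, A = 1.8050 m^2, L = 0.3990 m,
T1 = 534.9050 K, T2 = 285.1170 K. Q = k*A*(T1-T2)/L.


dT = 249.7880 K
Q = 371.8310 * 1.8050 * 249.7880 / 0.3990 = 420166.5511 W

420166.5511 W


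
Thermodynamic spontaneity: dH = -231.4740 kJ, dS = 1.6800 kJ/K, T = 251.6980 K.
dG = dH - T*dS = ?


T*dS = 251.6980 * 1.6800 = 422.8526 kJ
dG = -231.4740 - 422.8526 = -654.3266 kJ (spontaneous)

dG = -654.3266 kJ, spontaneous


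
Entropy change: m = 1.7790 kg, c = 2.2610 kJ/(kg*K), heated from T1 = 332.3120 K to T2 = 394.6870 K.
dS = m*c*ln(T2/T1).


T2/T1 = 1.1877
ln(T2/T1) = 0.1720
dS = 1.7790 * 2.2610 * 0.1720 = 0.6919 kJ/K

0.6919 kJ/K


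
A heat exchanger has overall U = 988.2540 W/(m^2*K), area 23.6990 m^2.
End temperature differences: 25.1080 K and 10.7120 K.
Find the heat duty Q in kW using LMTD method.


LMTD = 16.9002 K
Q = 988.2540 * 23.6990 * 16.9002 = 395814.4384 W = 395.8144 kW

395.8144 kW


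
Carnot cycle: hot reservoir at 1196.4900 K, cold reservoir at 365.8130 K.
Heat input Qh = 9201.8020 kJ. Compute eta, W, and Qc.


eta = 1 - 365.8130/1196.4900 = 0.6943
W = 0.6943 * 9201.8020 = 6388.4573 kJ
Qc = 9201.8020 - 6388.4573 = 2813.3447 kJ

eta = 69.4262%, W = 6388.4573 kJ, Qc = 2813.3447 kJ


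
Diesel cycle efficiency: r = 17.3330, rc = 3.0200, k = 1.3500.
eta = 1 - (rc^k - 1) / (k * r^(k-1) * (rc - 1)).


r^(k-1) = 2.7140
rc^k = 4.4464
eta = 0.5343 = 53.4333%

53.4333%


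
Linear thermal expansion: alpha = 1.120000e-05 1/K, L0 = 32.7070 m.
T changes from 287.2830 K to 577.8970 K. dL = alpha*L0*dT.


dT = 290.6140 K
dL = 1.120000e-05 * 32.7070 * 290.6140 = 0.106457 m
L_final = 32.813457 m

dL = 0.106457 m


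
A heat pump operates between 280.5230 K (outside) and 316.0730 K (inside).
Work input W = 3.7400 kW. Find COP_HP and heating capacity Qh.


COP = 316.0730 / 35.5500 = 8.8909
Qh = 8.8909 * 3.7400 = 33.2521 kW

COP = 8.8909, Qh = 33.2521 kW


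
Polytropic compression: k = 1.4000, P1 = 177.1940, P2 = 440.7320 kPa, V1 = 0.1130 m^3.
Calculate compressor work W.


(k-1)/k = 0.2857
(P2/P1)^exp = 1.2974
W = 3.5000 * 177.1940 * 0.1130 * (1.2974 - 1) = 20.8399 kJ

20.8399 kJ


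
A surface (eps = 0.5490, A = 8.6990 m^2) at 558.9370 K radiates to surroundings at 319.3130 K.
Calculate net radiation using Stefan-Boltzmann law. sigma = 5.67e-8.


T^4 = 9.7600e+10
Tsurr^4 = 1.0396e+10
Q = 0.5490 * 5.67e-8 * 8.6990 * 8.7204e+10 = 23613.6401 W

23613.6401 W


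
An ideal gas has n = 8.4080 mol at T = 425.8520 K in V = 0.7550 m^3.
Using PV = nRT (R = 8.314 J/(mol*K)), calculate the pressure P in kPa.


P = nRT/V = 8.4080 * 8.314 * 425.8520 / 0.7550
= 29768.8059 / 0.7550 = 39428.8820 Pa = 39.4289 kPa

39.4289 kPa


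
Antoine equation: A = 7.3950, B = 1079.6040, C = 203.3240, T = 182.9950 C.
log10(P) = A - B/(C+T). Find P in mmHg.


C+T = 386.3190
B/(C+T) = 2.7946
log10(P) = 7.3950 - 2.7946 = 4.6004
P = 10^4.6004 = 39848.1319 mmHg

39848.1319 mmHg


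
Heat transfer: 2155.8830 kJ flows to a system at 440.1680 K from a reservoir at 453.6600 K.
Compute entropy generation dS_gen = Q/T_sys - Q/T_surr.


dS_sys = 2155.8830/440.1680 = 4.8979 kJ/K
dS_surr = -2155.8830/453.6600 = -4.7522 kJ/K
dS_gen = 4.8979 - 4.7522 = 0.1457 kJ/K (irreversible)

dS_gen = 0.1457 kJ/K, irreversible


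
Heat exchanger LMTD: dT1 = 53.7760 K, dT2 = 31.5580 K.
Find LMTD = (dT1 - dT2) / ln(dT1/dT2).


dT1/dT2 = 1.7040
ln(dT1/dT2) = 0.5330
LMTD = 22.2180 / 0.5330 = 41.6848 K

41.6848 K


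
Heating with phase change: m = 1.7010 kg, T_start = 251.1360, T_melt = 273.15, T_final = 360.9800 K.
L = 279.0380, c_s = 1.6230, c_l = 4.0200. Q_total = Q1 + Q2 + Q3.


Q1 (sensible, solid) = 1.7010 * 1.6230 * 22.0140 = 60.7746 kJ
Q2 (latent) = 1.7010 * 279.0380 = 474.6436 kJ
Q3 (sensible, liquid) = 1.7010 * 4.0200 * 87.8300 = 600.5833 kJ
Q_total = 1136.0015 kJ

1136.0015 kJ


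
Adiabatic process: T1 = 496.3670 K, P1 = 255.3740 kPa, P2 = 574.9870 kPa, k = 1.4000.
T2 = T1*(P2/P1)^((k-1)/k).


(k-1)/k = 0.2857
(P2/P1)^exp = 1.2610
T2 = 496.3670 * 1.2610 = 625.9100 K

625.9100 K


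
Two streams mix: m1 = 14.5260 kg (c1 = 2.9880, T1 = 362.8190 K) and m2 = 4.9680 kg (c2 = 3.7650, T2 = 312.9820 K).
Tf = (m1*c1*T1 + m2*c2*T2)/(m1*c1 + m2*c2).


num = 21601.8608
den = 62.1082
Tf = 347.8101 K

347.8101 K


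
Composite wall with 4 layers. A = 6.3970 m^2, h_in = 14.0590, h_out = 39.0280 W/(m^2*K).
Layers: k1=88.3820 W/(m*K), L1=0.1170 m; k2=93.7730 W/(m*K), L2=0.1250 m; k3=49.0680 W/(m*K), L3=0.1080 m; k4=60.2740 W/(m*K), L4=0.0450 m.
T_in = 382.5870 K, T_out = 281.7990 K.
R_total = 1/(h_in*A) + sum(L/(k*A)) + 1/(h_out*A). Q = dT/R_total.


R_conv_in = 1/(14.0590*6.3970) = 0.0111
R_1 = 0.1170/(88.3820*6.3970) = 0.0002
R_2 = 0.1250/(93.7730*6.3970) = 0.0002
R_3 = 0.1080/(49.0680*6.3970) = 0.0003
R_4 = 0.0450/(60.2740*6.3970) = 0.0001
R_conv_out = 1/(39.0280*6.3970) = 0.0040
R_total = 0.0160 K/W
Q = 100.7880 / 0.0160 = 6299.0120 W

R_total = 0.0160 K/W, Q = 6299.0120 W


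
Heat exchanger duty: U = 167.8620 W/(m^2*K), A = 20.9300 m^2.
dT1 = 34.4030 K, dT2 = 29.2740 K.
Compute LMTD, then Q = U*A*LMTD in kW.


LMTD = 31.7695 K
Q = 167.8620 * 20.9300 * 31.7695 = 111617.5172 W = 111.6175 kW

111.6175 kW


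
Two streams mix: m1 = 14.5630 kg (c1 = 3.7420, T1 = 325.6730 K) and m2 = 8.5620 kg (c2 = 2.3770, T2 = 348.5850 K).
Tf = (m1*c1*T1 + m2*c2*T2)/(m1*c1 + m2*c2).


num = 24841.8254
den = 74.8466
Tf = 331.9031 K

331.9031 K


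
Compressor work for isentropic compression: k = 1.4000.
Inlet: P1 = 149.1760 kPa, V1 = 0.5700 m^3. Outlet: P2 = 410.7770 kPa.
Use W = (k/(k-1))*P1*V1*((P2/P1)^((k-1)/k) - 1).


(k-1)/k = 0.2857
(P2/P1)^exp = 1.3356
W = 3.5000 * 149.1760 * 0.5700 * (1.3356 - 1) = 99.8870 kJ

99.8870 kJ


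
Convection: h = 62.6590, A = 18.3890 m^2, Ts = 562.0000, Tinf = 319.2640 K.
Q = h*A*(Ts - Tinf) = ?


dT = 242.7360 K
Q = 62.6590 * 18.3890 * 242.7360 = 279689.2429 W

279689.2429 W


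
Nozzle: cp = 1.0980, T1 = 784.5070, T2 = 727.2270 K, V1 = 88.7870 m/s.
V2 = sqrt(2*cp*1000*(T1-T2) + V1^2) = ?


dT = 57.2800 K
2*cp*1000*dT = 125786.8800
V1^2 = 7883.1314
V2 = sqrt(133670.0114) = 365.6091 m/s

365.6091 m/s


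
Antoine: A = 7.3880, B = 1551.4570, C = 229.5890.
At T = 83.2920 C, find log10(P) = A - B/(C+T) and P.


C+T = 312.8810
B/(C+T) = 4.9586
log10(P) = 7.3880 - 4.9586 = 2.4294
P = 10^2.4294 = 268.7715 mmHg

268.7715 mmHg


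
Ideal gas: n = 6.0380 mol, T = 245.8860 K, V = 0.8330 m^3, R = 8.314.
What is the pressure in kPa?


P = nRT/V = 6.0380 * 8.314 * 245.8860 / 0.8330
= 12343.4605 / 0.8330 = 14818.0798 Pa = 14.8181 kPa

14.8181 kPa


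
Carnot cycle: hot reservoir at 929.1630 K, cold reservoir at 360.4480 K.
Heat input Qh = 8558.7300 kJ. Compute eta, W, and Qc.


eta = 1 - 360.4480/929.1630 = 0.6121
W = 0.6121 * 8558.7300 = 5238.5622 kJ
Qc = 8558.7300 - 5238.5622 = 3320.1678 kJ

eta = 61.2072%, W = 5238.5622 kJ, Qc = 3320.1678 kJ


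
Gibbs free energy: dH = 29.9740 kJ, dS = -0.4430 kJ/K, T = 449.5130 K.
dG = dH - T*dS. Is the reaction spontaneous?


T*dS = 449.5130 * -0.4430 = -199.1343 kJ
dG = 29.9740 + 199.1343 = 229.1083 kJ (non-spontaneous)

dG = 229.1083 kJ, non-spontaneous


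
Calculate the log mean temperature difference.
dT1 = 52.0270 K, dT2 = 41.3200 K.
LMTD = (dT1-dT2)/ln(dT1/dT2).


dT1/dT2 = 1.2591
ln(dT1/dT2) = 0.2304
LMTD = 10.7070 / 0.2304 = 46.4681 K

46.4681 K


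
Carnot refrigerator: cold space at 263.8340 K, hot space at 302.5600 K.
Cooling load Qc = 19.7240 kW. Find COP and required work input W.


COP = 263.8340 / 38.7260 = 6.8128
W = 19.7240 / 6.8128 = 2.8951 kW

COP = 6.8128, W = 2.8951 kW


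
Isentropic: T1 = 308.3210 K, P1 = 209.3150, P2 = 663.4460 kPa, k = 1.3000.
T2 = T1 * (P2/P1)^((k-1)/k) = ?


(k-1)/k = 0.2308
(P2/P1)^exp = 1.3050
T2 = 308.3210 * 1.3050 = 402.3645 K

402.3645 K


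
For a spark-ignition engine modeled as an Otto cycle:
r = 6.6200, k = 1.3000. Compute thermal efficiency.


r^(k-1) = 1.7630
eta = 1 - 1/1.7630 = 0.4328 = 43.2792%

43.2792%


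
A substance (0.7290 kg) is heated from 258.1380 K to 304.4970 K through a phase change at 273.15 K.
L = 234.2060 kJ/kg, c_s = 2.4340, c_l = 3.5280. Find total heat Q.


Q1 (sensible, solid) = 0.7290 * 2.4340 * 15.0120 = 26.6371 kJ
Q2 (latent) = 0.7290 * 234.2060 = 170.7362 kJ
Q3 (sensible, liquid) = 0.7290 * 3.5280 * 31.3470 = 80.6217 kJ
Q_total = 277.9950 kJ

277.9950 kJ


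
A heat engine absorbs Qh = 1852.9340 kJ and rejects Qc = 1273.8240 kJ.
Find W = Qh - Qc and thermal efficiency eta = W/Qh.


W = 1852.9340 - 1273.8240 = 579.1100 kJ
eta = 579.1100 / 1852.9340 = 0.3125 = 31.2537%

W = 579.1100 kJ, eta = 31.2537%


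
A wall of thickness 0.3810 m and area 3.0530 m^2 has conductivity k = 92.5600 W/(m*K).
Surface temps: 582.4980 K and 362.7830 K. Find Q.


dT = 219.7150 K
Q = 92.5600 * 3.0530 * 219.7150 / 0.3810 = 162961.4506 W

162961.4506 W


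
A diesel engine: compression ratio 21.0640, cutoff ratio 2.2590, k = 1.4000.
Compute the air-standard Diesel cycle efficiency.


r^(k-1) = 3.3839
rc^k = 3.1296
eta = 0.6430 = 64.2958%

64.2958%


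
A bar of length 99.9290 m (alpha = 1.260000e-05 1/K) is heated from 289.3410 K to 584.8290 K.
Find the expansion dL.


dT = 295.4880 K
dL = 1.260000e-05 * 99.9290 * 295.4880 = 0.372051 m
L_final = 100.301051 m

dL = 0.372051 m


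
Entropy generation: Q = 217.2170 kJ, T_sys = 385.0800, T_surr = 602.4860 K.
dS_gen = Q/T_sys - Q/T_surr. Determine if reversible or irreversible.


dS_sys = 217.2170/385.0800 = 0.5641 kJ/K
dS_surr = -217.2170/602.4860 = -0.3605 kJ/K
dS_gen = 0.5641 - 0.3605 = 0.2035 kJ/K (irreversible)

dS_gen = 0.2035 kJ/K, irreversible


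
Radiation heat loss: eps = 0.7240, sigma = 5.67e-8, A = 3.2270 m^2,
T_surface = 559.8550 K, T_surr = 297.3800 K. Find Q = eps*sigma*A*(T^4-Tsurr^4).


T^4 = 9.8243e+10
Tsurr^4 = 7.8207e+09
Q = 0.7240 * 5.67e-8 * 3.2270 * 9.0422e+10 = 11978.3418 W

11978.3418 W


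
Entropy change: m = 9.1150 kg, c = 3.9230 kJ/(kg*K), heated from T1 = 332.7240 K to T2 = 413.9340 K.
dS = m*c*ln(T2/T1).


T2/T1 = 1.2441
ln(T2/T1) = 0.2184
dS = 9.1150 * 3.9230 * 0.2184 = 7.8093 kJ/K

7.8093 kJ/K


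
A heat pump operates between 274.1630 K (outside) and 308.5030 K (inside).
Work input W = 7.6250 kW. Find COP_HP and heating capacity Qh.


COP = 308.5030 / 34.3400 = 8.9838
Qh = 8.9838 * 7.6250 = 68.5013 kW

COP = 8.9838, Qh = 68.5013 kW


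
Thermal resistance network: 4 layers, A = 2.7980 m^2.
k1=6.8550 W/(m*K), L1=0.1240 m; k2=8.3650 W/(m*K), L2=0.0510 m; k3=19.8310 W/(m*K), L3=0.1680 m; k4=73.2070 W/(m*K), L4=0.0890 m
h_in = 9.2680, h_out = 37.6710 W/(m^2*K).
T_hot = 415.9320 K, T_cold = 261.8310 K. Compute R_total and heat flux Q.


R_conv_in = 1/(9.2680*2.7980) = 0.0386
R_1 = 0.1240/(6.8550*2.7980) = 0.0065
R_2 = 0.0510/(8.3650*2.7980) = 0.0022
R_3 = 0.1680/(19.8310*2.7980) = 0.0030
R_4 = 0.0890/(73.2070*2.7980) = 0.0004
R_conv_out = 1/(37.6710*2.7980) = 0.0095
R_total = 0.0602 K/W
Q = 154.1010 / 0.0602 = 2561.6834 W

R_total = 0.0602 K/W, Q = 2561.6834 W


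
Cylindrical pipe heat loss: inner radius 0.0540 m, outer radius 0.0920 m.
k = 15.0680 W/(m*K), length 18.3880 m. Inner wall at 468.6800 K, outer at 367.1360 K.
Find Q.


dT = 101.5440 K
ln(ro/ri) = 0.5328
Q = 2*pi*15.0680*18.3880*101.5440 / 0.5328 = 331784.6832 W

331784.6832 W


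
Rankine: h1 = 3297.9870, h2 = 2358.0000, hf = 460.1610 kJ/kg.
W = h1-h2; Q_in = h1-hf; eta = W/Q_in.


W = 939.9870 kJ/kg
Q_in = 2837.8260 kJ/kg
eta = 0.3312 = 33.1235%

eta = 33.1235%


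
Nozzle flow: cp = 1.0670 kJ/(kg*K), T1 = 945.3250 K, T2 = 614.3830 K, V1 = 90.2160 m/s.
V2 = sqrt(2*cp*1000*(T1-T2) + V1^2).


dT = 330.9420 K
2*cp*1000*dT = 706230.2280
V1^2 = 8138.9267
V2 = sqrt(714369.1547) = 845.2036 m/s

845.2036 m/s


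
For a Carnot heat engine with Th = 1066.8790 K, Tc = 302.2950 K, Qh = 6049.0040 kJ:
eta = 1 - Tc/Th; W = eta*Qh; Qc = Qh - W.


eta = 1 - 302.2950/1066.8790 = 0.7167
W = 0.7167 * 6049.0040 = 4335.0480 kJ
Qc = 6049.0040 - 4335.0480 = 1713.9560 kJ

eta = 71.6655%, W = 4335.0480 kJ, Qc = 1713.9560 kJ


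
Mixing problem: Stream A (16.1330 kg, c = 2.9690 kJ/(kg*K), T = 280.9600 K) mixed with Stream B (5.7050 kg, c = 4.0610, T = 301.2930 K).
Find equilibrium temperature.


num = 20438.0262
den = 71.0669
Tf = 287.5886 K

287.5886 K


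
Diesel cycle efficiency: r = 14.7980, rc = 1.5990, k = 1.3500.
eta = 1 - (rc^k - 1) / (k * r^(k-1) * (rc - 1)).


r^(k-1) = 2.5679
rc^k = 1.8845
eta = 0.5740 = 57.4044%

57.4044%


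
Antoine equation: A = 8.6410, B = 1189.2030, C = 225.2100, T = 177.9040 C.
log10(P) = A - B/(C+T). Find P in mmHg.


C+T = 403.1140
B/(C+T) = 2.9500
log10(P) = 8.6410 - 2.9500 = 5.6910
P = 10^5.6910 = 490861.0505 mmHg

490861.0505 mmHg


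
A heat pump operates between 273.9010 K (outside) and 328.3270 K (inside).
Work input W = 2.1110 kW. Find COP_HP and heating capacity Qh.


COP = 328.3270 / 54.4260 = 6.0325
Qh = 6.0325 * 2.1110 = 12.7347 kW

COP = 6.0325, Qh = 12.7347 kW


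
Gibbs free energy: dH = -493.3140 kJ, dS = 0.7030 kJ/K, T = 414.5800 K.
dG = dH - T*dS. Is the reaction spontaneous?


T*dS = 414.5800 * 0.7030 = 291.4497 kJ
dG = -493.3140 - 291.4497 = -784.7637 kJ (spontaneous)

dG = -784.7637 kJ, spontaneous


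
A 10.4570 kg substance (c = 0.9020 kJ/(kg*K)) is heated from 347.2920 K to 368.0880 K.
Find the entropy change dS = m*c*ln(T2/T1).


T2/T1 = 1.0599
ln(T2/T1) = 0.0582
dS = 10.4570 * 0.9020 * 0.0582 = 0.5485 kJ/K

0.5485 kJ/K


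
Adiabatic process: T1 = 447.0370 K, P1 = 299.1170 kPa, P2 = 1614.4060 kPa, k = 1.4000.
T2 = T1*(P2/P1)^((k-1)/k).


(k-1)/k = 0.2857
(P2/P1)^exp = 1.6188
T2 = 447.0370 * 1.6188 = 723.6613 K

723.6613 K


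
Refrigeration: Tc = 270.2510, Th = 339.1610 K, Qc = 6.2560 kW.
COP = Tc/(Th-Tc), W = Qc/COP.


COP = 270.2510 / 68.9100 = 3.9218
W = 6.2560 / 3.9218 = 1.5952 kW

COP = 3.9218, W = 1.5952 kW


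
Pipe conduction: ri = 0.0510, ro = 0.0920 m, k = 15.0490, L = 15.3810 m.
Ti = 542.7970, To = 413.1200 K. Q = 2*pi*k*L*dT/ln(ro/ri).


dT = 129.6770 K
ln(ro/ri) = 0.5900
Q = 2*pi*15.0490*15.3810*129.6770 / 0.5900 = 319676.1993 W

319676.1993 W


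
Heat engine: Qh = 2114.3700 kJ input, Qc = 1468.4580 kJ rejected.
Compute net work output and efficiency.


W = 2114.3700 - 1468.4580 = 645.9120 kJ
eta = 645.9120 / 2114.3700 = 0.3055 = 30.5487%

W = 645.9120 kJ, eta = 30.5487%


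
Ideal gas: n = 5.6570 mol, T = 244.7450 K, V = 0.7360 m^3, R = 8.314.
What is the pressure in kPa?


P = nRT/V = 5.6570 * 8.314 * 244.7450 / 0.7360
= 11510.9198 / 0.7360 = 15639.8366 Pa = 15.6398 kPa

15.6398 kPa


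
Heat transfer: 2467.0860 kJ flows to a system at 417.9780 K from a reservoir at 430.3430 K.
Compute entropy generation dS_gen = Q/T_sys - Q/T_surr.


dS_sys = 2467.0860/417.9780 = 5.9024 kJ/K
dS_surr = -2467.0860/430.3430 = -5.7328 kJ/K
dS_gen = 5.9024 - 5.7328 = 0.1696 kJ/K (irreversible)

dS_gen = 0.1696 kJ/K, irreversible


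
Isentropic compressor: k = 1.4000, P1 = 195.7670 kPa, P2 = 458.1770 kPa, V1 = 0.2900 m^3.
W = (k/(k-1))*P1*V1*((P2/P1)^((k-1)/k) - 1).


(k-1)/k = 0.2857
(P2/P1)^exp = 1.2750
W = 3.5000 * 195.7670 * 0.2900 * (1.2750 - 1) = 54.6448 kJ

54.6448 kJ


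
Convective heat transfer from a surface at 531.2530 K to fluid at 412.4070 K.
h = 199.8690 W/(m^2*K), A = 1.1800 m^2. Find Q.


dT = 118.8460 K
Q = 199.8690 * 1.1800 * 118.8460 = 28029.2848 W

28029.2848 W


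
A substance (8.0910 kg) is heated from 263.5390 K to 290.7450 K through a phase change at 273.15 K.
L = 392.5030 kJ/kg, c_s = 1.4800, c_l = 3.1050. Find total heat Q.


Q1 (sensible, solid) = 8.0910 * 1.4800 * 9.6110 = 115.0886 kJ
Q2 (latent) = 8.0910 * 392.5030 = 3175.7418 kJ
Q3 (sensible, liquid) = 8.0910 * 3.1050 * 17.5950 = 442.0314 kJ
Q_total = 3732.8618 kJ

3732.8618 kJ


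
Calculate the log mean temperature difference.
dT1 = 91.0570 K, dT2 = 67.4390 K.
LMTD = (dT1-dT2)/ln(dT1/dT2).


dT1/dT2 = 1.3502
ln(dT1/dT2) = 0.3003
LMTD = 23.6180 / 0.3003 = 78.6579 K

78.6579 K


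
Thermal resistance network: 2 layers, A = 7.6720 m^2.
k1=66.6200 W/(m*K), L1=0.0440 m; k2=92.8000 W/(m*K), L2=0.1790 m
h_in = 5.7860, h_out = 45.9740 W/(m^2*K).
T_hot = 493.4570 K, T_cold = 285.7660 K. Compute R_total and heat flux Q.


R_conv_in = 1/(5.7860*7.6720) = 0.0225
R_1 = 0.0440/(66.6200*7.6720) = 8.6087e-05
R_2 = 0.1790/(92.8000*7.6720) = 0.0003
R_conv_out = 1/(45.9740*7.6720) = 0.0028
R_total = 0.0257 K/W
Q = 207.6910 / 0.0257 = 8081.3070 W

R_total = 0.0257 K/W, Q = 8081.3070 W


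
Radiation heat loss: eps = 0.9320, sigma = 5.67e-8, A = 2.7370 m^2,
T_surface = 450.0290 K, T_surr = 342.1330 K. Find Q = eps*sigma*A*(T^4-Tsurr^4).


T^4 = 4.1017e+10
Tsurr^4 = 1.3702e+10
Q = 0.9320 * 5.67e-8 * 2.7370 * 2.7315e+10 = 3950.7013 W

3950.7013 W


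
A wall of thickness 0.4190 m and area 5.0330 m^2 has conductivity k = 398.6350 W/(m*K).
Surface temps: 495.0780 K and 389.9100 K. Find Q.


dT = 105.1680 K
Q = 398.6350 * 5.0330 * 105.1680 / 0.4190 = 503584.0303 W

503584.0303 W


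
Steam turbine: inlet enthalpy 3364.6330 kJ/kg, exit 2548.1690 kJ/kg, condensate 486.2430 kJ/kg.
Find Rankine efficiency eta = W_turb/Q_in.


W = 816.4640 kJ/kg
Q_in = 2878.3900 kJ/kg
eta = 0.2837 = 28.3653%

eta = 28.3653%


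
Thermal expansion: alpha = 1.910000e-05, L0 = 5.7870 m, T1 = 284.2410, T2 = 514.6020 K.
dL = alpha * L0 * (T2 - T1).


dT = 230.3610 K
dL = 1.910000e-05 * 5.7870 * 230.3610 = 0.025462 m
L_final = 5.812462 m

dL = 0.025462 m


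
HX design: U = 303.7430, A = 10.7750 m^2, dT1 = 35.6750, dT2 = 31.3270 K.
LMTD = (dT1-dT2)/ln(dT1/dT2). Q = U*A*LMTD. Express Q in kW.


LMTD = 33.4539 K
Q = 303.7430 * 10.7750 * 33.4539 = 109489.0234 W = 109.4890 kW

109.4890 kW


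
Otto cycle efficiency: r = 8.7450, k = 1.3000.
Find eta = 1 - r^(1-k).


r^(k-1) = 1.9166
eta = 1 - 1/1.9166 = 0.4782 = 47.8238%

47.8238%


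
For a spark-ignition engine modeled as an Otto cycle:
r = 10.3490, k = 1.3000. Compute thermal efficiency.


r^(k-1) = 2.0159
eta = 1 - 1/2.0159 = 0.5039 = 50.3944%

50.3944%


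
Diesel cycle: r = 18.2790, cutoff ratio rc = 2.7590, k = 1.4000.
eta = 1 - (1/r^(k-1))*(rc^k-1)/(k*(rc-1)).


r^(k-1) = 3.1973
rc^k = 4.1405
eta = 0.6011 = 60.1137%

60.1137%


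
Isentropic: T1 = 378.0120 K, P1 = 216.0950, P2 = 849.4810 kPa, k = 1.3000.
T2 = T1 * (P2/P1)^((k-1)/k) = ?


(k-1)/k = 0.2308
(P2/P1)^exp = 1.3715
T2 = 378.0120 * 1.3715 = 518.4417 K

518.4417 K


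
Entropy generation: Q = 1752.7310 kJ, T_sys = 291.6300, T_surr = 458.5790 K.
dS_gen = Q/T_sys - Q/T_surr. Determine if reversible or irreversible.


dS_sys = 1752.7310/291.6300 = 6.0101 kJ/K
dS_surr = -1752.7310/458.5790 = -3.8221 kJ/K
dS_gen = 6.0101 - 3.8221 = 2.1880 kJ/K (irreversible)

dS_gen = 2.1880 kJ/K, irreversible


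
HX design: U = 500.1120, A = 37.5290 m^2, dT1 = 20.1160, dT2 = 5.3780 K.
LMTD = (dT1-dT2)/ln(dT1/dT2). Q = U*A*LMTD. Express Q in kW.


LMTD = 11.1719 K
Q = 500.1120 * 37.5290 * 11.1719 = 209682.6610 W = 209.6827 kW

209.6827 kW


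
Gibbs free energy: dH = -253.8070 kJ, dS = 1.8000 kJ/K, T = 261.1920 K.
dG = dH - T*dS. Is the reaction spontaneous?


T*dS = 261.1920 * 1.8000 = 470.1456 kJ
dG = -253.8070 - 470.1456 = -723.9526 kJ (spontaneous)

dG = -723.9526 kJ, spontaneous


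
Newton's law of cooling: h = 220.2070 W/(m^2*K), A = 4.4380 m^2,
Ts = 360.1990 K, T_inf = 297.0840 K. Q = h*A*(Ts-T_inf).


dT = 63.1150 K
Q = 220.2070 * 4.4380 * 63.1150 = 61680.9430 W

61680.9430 W


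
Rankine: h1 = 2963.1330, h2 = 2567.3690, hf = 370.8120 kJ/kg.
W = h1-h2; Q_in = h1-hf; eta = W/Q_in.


W = 395.7640 kJ/kg
Q_in = 2592.3210 kJ/kg
eta = 0.1527 = 15.2668%

eta = 15.2668%


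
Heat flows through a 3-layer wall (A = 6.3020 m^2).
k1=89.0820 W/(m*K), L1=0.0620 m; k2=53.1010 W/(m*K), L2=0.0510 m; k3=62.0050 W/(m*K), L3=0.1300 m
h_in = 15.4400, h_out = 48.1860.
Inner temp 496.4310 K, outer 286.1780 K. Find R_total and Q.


R_conv_in = 1/(15.4400*6.3020) = 0.0103
R_1 = 0.0620/(89.0820*6.3020) = 0.0001
R_2 = 0.0510/(53.1010*6.3020) = 0.0002
R_3 = 0.1300/(62.0050*6.3020) = 0.0003
R_conv_out = 1/(48.1860*6.3020) = 0.0033
R_total = 0.0142 K/W
Q = 210.2530 / 0.0142 = 14842.3111 W

R_total = 0.0142 K/W, Q = 14842.3111 W


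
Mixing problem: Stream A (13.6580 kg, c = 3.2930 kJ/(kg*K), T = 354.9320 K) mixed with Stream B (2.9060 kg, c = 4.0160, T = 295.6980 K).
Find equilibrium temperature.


num = 19414.2908
den = 56.6463
Tf = 342.7284 K

342.7284 K


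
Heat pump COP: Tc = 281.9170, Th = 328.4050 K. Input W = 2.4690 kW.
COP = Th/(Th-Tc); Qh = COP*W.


COP = 328.4050 / 46.4880 = 7.0643
Qh = 7.0643 * 2.4690 = 17.4417 kW

COP = 7.0643, Qh = 17.4417 kW


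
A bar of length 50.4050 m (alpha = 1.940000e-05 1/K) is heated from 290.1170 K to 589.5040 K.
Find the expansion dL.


dT = 299.3870 K
dL = 1.940000e-05 * 50.4050 * 299.3870 = 0.292758 m
L_final = 50.697758 m

dL = 0.292758 m


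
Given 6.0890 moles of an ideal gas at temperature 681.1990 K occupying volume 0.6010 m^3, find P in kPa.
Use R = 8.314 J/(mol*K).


P = nRT/V = 6.0890 * 8.314 * 681.1990 / 0.6010
= 34484.9814 / 0.6010 = 57379.3368 Pa = 57.3793 kPa

57.3793 kPa


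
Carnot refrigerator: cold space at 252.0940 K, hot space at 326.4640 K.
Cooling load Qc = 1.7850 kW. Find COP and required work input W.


COP = 252.0940 / 74.3700 = 3.3897
W = 1.7850 / 3.3897 = 0.5266 kW

COP = 3.3897, W = 0.5266 kW


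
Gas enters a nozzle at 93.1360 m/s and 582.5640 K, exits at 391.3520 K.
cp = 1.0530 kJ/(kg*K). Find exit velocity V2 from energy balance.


dT = 191.2120 K
2*cp*1000*dT = 402692.4720
V1^2 = 8674.3145
V2 = sqrt(411366.7865) = 641.3788 m/s

641.3788 m/s


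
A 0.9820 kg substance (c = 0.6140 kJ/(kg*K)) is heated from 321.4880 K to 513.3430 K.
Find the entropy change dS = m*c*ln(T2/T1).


T2/T1 = 1.5968
ln(T2/T1) = 0.4680
dS = 0.9820 * 0.6140 * 0.4680 = 0.2822 kJ/K

0.2822 kJ/K


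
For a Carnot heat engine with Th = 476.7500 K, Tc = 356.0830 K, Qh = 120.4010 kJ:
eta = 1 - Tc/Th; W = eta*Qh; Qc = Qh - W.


eta = 1 - 356.0830/476.7500 = 0.2531
W = 0.2531 * 120.4010 = 30.4739 kJ
Qc = 120.4010 - 30.4739 = 89.9271 kJ

eta = 25.3103%, W = 30.4739 kJ, Qc = 89.9271 kJ


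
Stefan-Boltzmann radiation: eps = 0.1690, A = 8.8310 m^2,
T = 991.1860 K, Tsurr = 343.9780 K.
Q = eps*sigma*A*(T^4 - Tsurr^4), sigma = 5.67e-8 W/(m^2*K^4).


T^4 = 9.6521e+11
Tsurr^4 = 1.4000e+10
Q = 0.1690 * 5.67e-8 * 8.8310 * 9.5121e+11 = 80492.4120 W

80492.4120 W


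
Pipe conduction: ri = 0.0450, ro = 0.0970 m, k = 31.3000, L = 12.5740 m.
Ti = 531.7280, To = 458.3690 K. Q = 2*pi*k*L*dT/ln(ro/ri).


dT = 73.3590 K
ln(ro/ri) = 0.7680
Q = 2*pi*31.3000*12.5740*73.3590 / 0.7680 = 236190.5000 W

236190.5000 W


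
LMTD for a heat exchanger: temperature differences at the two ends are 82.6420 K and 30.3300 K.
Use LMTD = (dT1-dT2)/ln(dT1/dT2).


dT1/dT2 = 2.7248
ln(dT1/dT2) = 1.0024
LMTD = 52.3120 / 1.0024 = 52.1878 K

52.1878 K


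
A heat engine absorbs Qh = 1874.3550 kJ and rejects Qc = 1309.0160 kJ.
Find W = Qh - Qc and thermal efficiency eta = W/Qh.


W = 1874.3550 - 1309.0160 = 565.3390 kJ
eta = 565.3390 / 1874.3550 = 0.3016 = 30.1618%

W = 565.3390 kJ, eta = 30.1618%


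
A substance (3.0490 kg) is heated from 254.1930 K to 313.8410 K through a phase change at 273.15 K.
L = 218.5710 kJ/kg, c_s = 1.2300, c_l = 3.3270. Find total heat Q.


Q1 (sensible, solid) = 3.0490 * 1.2300 * 18.9570 = 71.0939 kJ
Q2 (latent) = 3.0490 * 218.5710 = 666.4230 kJ
Q3 (sensible, liquid) = 3.0490 * 3.3270 * 40.6910 = 412.7704 kJ
Q_total = 1150.2873 kJ

1150.2873 kJ


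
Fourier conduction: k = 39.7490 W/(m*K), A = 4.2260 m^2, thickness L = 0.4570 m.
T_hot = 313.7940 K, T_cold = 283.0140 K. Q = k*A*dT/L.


dT = 30.7800 K
Q = 39.7490 * 4.2260 * 30.7800 / 0.4570 = 11313.7901 W

11313.7901 W


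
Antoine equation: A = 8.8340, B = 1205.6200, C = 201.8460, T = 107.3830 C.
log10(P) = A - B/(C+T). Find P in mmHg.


C+T = 309.2290
B/(C+T) = 3.8988
log10(P) = 8.8340 - 3.8988 = 4.9352
P = 10^4.9352 = 86140.3336 mmHg

86140.3336 mmHg


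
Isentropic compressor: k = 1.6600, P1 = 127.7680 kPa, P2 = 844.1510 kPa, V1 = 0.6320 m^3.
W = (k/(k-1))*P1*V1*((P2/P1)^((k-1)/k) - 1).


(k-1)/k = 0.3976
(P2/P1)^exp = 2.1185
W = 2.5152 * 127.7680 * 0.6320 * (2.1185 - 1) = 227.1588 kJ

227.1588 kJ


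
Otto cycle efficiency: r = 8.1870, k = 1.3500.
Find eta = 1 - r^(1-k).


r^(k-1) = 2.0873
eta = 1 - 1/2.0873 = 0.5209 = 52.0922%

52.0922%


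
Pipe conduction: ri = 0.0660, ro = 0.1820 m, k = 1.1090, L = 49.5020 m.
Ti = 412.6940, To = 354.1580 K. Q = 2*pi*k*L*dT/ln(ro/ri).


dT = 58.5360 K
ln(ro/ri) = 1.0144
Q = 2*pi*1.1090*49.5020*58.5360 / 1.0144 = 19905.2912 W

19905.2912 W


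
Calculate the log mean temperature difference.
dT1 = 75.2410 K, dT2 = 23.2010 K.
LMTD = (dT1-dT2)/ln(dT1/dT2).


dT1/dT2 = 3.2430
ln(dT1/dT2) = 1.1765
LMTD = 52.0400 / 1.1765 = 44.2329 K

44.2329 K


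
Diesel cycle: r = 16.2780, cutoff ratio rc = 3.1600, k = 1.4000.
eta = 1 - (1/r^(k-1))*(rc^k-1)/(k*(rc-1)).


r^(k-1) = 3.0524
rc^k = 5.0068
eta = 0.5659 = 56.5912%

56.5912%


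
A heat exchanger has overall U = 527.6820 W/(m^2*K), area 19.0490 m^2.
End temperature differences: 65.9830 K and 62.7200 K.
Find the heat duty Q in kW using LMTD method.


LMTD = 64.3377 K
Q = 527.6820 * 19.0490 * 64.3377 = 646710.7196 W = 646.7107 kW

646.7107 kW


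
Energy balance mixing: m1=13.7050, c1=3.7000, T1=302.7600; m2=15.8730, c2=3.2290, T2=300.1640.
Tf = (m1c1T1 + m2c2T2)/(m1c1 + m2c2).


num = 30737.0862
den = 101.9624
Tf = 301.4551 K

301.4551 K


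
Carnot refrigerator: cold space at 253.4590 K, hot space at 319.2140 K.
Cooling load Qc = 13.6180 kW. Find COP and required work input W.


COP = 253.4590 / 65.7550 = 3.8546
W = 13.6180 / 3.8546 = 3.5329 kW

COP = 3.8546, W = 3.5329 kW


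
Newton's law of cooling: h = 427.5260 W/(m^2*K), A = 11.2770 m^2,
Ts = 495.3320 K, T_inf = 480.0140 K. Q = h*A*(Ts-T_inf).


dT = 15.3180 K
Q = 427.5260 * 11.2770 * 15.3180 = 73851.3055 W

73851.3055 W


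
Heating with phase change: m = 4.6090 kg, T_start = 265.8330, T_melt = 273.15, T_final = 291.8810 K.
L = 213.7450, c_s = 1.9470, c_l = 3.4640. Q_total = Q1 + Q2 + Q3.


Q1 (sensible, solid) = 4.6090 * 1.9470 * 7.3170 = 65.6607 kJ
Q2 (latent) = 4.6090 * 213.7450 = 985.1507 kJ
Q3 (sensible, liquid) = 4.6090 * 3.4640 * 18.7310 = 299.0512 kJ
Q_total = 1349.8626 kJ

1349.8626 kJ


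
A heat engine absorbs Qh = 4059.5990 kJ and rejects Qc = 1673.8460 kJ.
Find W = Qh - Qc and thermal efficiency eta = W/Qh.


W = 4059.5990 - 1673.8460 = 2385.7530 kJ
eta = 2385.7530 / 4059.5990 = 0.5877 = 58.7682%

W = 2385.7530 kJ, eta = 58.7682%


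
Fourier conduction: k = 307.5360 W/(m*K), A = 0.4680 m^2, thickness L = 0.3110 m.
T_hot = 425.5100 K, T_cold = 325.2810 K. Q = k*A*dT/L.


dT = 100.2290 K
Q = 307.5360 * 0.4680 * 100.2290 / 0.3110 = 46384.7076 W

46384.7076 W


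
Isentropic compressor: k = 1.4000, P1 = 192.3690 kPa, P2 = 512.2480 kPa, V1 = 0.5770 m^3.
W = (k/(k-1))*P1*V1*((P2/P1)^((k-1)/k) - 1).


(k-1)/k = 0.2857
(P2/P1)^exp = 1.3229
W = 3.5000 * 192.3690 * 0.5770 * (1.3229 - 1) = 125.4434 kJ

125.4434 kJ


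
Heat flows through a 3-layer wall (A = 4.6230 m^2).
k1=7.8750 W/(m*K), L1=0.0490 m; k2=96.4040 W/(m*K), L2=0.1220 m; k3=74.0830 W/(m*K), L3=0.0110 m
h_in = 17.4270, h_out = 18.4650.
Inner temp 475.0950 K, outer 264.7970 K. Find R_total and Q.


R_conv_in = 1/(17.4270*4.6230) = 0.0124
R_1 = 0.0490/(7.8750*4.6230) = 0.0013
R_2 = 0.1220/(96.4040*4.6230) = 0.0003
R_3 = 0.0110/(74.0830*4.6230) = 3.2118e-05
R_conv_out = 1/(18.4650*4.6230) = 0.0117
R_total = 0.0258 K/W
Q = 210.2980 / 0.0258 = 8157.8190 W

R_total = 0.0258 K/W, Q = 8157.8190 W


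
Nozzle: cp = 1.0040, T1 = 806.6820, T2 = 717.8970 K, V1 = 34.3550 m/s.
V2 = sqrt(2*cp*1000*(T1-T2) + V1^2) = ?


dT = 88.7850 K
2*cp*1000*dT = 178280.2800
V1^2 = 1180.2660
V2 = sqrt(179460.5460) = 423.6278 m/s

423.6278 m/s


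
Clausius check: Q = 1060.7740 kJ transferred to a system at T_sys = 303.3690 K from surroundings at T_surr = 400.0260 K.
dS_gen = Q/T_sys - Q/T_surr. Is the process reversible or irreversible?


dS_sys = 1060.7740/303.3690 = 3.4966 kJ/K
dS_surr = -1060.7740/400.0260 = -2.6518 kJ/K
dS_gen = 3.4966 - 2.6518 = 0.8449 kJ/K (irreversible)

dS_gen = 0.8449 kJ/K, irreversible


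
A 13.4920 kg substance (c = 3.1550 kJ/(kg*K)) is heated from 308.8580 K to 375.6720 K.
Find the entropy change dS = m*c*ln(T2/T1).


T2/T1 = 1.2163
ln(T2/T1) = 0.1958
dS = 13.4920 * 3.1550 * 0.1958 = 8.3362 kJ/K

8.3362 kJ/K


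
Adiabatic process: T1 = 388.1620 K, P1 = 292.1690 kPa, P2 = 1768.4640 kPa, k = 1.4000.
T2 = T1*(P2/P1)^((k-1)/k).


(k-1)/k = 0.2857
(P2/P1)^exp = 1.6727
T2 = 388.1620 * 1.6727 = 649.2781 K

649.2781 K


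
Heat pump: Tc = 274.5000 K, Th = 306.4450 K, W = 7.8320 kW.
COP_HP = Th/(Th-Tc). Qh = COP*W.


COP = 306.4450 / 31.9450 = 9.5929
Qh = 9.5929 * 7.8320 = 75.1315 kW

COP = 9.5929, Qh = 75.1315 kW


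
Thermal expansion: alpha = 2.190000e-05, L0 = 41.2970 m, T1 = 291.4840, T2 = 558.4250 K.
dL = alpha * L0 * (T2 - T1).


dT = 266.9410 K
dL = 2.190000e-05 * 41.2970 * 266.9410 = 0.241423 m
L_final = 41.538423 m

dL = 0.241423 m


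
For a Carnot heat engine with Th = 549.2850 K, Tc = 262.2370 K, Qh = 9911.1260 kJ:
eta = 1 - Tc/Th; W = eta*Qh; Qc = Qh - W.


eta = 1 - 262.2370/549.2850 = 0.5226
W = 0.5226 * 9911.1260 = 5179.4039 kJ
Qc = 9911.1260 - 5179.4039 = 4731.7221 kJ

eta = 52.2585%, W = 5179.4039 kJ, Qc = 4731.7221 kJ


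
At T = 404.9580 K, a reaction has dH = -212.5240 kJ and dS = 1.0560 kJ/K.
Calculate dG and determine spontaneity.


T*dS = 404.9580 * 1.0560 = 427.6356 kJ
dG = -212.5240 - 427.6356 = -640.1596 kJ (spontaneous)

dG = -640.1596 kJ, spontaneous


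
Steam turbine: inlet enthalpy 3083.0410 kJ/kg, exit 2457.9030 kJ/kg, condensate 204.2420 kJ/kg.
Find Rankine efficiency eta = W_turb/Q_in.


W = 625.1380 kJ/kg
Q_in = 2878.7990 kJ/kg
eta = 0.2172 = 21.7152%

eta = 21.7152%


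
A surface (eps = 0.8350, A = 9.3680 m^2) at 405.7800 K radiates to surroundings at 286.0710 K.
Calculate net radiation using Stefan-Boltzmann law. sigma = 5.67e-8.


T^4 = 2.7112e+10
Tsurr^4 = 6.6972e+09
Q = 0.8350 * 5.67e-8 * 9.3680 * 2.0415e+10 = 9054.4524 W

9054.4524 W


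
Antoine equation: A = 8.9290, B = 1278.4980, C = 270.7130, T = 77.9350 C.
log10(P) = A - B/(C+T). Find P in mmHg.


C+T = 348.6480
B/(C+T) = 3.6670
log10(P) = 8.9290 - 3.6670 = 5.2620
P = 10^5.2620 = 182803.0385 mmHg

182803.0385 mmHg


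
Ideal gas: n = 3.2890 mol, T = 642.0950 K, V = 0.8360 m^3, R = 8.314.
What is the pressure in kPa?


P = nRT/V = 3.2890 * 8.314 * 642.0950 / 0.8360
= 17557.9247 / 0.8360 = 21002.3023 Pa = 21.0023 kPa

21.0023 kPa


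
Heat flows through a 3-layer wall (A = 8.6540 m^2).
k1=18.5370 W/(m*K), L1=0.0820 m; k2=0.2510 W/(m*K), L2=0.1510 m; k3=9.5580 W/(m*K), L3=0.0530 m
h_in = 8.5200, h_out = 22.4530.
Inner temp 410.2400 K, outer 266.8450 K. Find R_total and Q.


R_conv_in = 1/(8.5200*8.6540) = 0.0136
R_1 = 0.0820/(18.5370*8.6540) = 0.0005
R_2 = 0.1510/(0.2510*8.6540) = 0.0695
R_3 = 0.0530/(9.5580*8.6540) = 0.0006
R_conv_out = 1/(22.4530*8.6540) = 0.0051
R_total = 0.0894 K/W
Q = 143.3950 / 0.0894 = 1604.3793 W

R_total = 0.0894 K/W, Q = 1604.3793 W


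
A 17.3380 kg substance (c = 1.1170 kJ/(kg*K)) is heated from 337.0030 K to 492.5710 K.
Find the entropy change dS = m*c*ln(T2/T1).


T2/T1 = 1.4616
ln(T2/T1) = 0.3795
dS = 17.3380 * 1.1170 * 0.3795 = 7.3505 kJ/K

7.3505 kJ/K


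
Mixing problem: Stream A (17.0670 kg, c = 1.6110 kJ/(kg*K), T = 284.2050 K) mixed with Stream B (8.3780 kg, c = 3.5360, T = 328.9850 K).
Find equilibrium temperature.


num = 17560.2502
den = 57.1195
Tf = 307.4298 K

307.4298 K


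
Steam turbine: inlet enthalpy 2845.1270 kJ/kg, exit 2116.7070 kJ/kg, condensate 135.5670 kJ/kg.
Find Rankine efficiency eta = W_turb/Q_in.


W = 728.4200 kJ/kg
Q_in = 2709.5600 kJ/kg
eta = 0.2688 = 26.8833%

eta = 26.8833%


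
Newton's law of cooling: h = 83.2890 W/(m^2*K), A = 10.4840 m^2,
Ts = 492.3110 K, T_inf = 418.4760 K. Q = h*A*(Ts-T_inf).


dT = 73.8350 K
Q = 83.2890 * 10.4840 * 73.8350 = 64472.8605 W

64472.8605 W


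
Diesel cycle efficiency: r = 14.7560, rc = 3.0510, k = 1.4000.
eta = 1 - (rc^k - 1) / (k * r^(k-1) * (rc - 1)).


r^(k-1) = 2.9349
rc^k = 4.7667
eta = 0.5530 = 55.3027%

55.3027%


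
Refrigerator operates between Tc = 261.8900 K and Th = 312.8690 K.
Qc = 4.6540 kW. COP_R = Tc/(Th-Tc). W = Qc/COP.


COP = 261.8900 / 50.9790 = 5.1372
W = 4.6540 / 5.1372 = 0.9059 kW

COP = 5.1372, W = 0.9059 kW


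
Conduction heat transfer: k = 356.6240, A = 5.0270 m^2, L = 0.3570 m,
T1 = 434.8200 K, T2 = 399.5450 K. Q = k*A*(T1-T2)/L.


dT = 35.2750 K
Q = 356.6240 * 5.0270 * 35.2750 / 0.3570 = 177140.6600 W

177140.6600 W


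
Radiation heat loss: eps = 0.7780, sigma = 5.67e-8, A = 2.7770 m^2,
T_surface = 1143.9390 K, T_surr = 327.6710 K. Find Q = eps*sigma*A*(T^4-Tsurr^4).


T^4 = 1.7124e+12
Tsurr^4 = 1.1528e+10
Q = 0.7780 * 5.67e-8 * 2.7770 * 1.7009e+12 = 208361.0176 W

208361.0176 W


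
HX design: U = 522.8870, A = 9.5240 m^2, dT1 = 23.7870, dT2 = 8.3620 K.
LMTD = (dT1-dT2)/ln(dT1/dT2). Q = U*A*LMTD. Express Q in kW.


LMTD = 14.7545 K
Q = 522.8870 * 9.5240 * 14.7545 = 73477.2062 W = 73.4772 kW

73.4772 kW


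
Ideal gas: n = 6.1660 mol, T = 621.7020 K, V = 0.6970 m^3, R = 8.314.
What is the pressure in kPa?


P = nRT/V = 6.1660 * 8.314 * 621.7020 / 0.6970
= 31871.0084 / 0.6970 = 45725.9805 Pa = 45.7260 kPa

45.7260 kPa


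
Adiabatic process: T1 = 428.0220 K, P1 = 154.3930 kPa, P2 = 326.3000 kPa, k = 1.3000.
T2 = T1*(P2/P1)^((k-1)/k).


(k-1)/k = 0.2308
(P2/P1)^exp = 1.1885
T2 = 428.0220 * 1.1885 = 508.7023 K

508.7023 K


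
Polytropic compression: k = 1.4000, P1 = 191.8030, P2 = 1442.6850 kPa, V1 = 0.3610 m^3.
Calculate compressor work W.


(k-1)/k = 0.2857
(P2/P1)^exp = 1.7798
W = 3.5000 * 191.8030 * 0.3610 * (1.7798 - 1) = 188.9839 kJ

188.9839 kJ


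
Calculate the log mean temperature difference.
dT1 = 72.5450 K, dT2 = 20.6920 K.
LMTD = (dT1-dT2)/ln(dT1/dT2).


dT1/dT2 = 3.5059
ln(dT1/dT2) = 1.2545
LMTD = 51.8530 / 1.2545 = 41.3349 K

41.3349 K


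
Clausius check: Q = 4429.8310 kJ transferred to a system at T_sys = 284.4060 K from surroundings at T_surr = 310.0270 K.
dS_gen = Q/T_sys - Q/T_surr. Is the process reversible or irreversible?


dS_sys = 4429.8310/284.4060 = 15.5757 kJ/K
dS_surr = -4429.8310/310.0270 = -14.2885 kJ/K
dS_gen = 15.5757 - 14.2885 = 1.2872 kJ/K (irreversible)

dS_gen = 1.2872 kJ/K, irreversible


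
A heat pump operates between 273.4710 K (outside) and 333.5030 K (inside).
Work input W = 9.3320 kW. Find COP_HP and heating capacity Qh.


COP = 333.5030 / 60.0320 = 5.5554
Qh = 5.5554 * 9.3320 = 51.8432 kW

COP = 5.5554, Qh = 51.8432 kW


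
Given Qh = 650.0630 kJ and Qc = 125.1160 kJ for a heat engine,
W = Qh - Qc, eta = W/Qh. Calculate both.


W = 650.0630 - 125.1160 = 524.9470 kJ
eta = 524.9470 / 650.0630 = 0.8075 = 80.7533%

W = 524.9470 kJ, eta = 80.7533%


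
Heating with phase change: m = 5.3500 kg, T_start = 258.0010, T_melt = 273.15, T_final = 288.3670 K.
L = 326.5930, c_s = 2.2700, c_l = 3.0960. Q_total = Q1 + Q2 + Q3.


Q1 (sensible, solid) = 5.3500 * 2.2700 * 15.1490 = 183.9770 kJ
Q2 (latent) = 5.3500 * 326.5930 = 1747.2725 kJ
Q3 (sensible, liquid) = 5.3500 * 3.0960 * 15.2170 = 252.0483 kJ
Q_total = 2183.2979 kJ

2183.2979 kJ


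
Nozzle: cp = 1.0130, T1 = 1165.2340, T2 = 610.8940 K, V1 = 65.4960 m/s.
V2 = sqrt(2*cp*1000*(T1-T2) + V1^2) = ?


dT = 554.3400 K
2*cp*1000*dT = 1123092.8400
V1^2 = 4289.7260
V2 = sqrt(1127382.5660) = 1061.7827 m/s

1061.7827 m/s


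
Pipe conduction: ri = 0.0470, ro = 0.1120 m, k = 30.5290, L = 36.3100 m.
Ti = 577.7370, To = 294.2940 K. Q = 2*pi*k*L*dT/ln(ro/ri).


dT = 283.4430 K
ln(ro/ri) = 0.8684
Q = 2*pi*30.5290*36.3100*283.4430 / 0.8684 = 2273468.7478 W

2273468.7478 W


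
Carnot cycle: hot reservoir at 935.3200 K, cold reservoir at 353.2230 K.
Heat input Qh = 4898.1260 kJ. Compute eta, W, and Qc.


eta = 1 - 353.2230/935.3200 = 0.6224
W = 0.6224 * 4898.1260 = 3048.3518 kJ
Qc = 4898.1260 - 3048.3518 = 1849.7742 kJ

eta = 62.2351%, W = 3048.3518 kJ, Qc = 1849.7742 kJ


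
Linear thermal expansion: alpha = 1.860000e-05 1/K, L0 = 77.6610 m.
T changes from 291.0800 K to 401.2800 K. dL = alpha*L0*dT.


dT = 110.2000 K
dL = 1.860000e-05 * 77.6610 * 110.2000 = 0.159183 m
L_final = 77.820183 m

dL = 0.159183 m


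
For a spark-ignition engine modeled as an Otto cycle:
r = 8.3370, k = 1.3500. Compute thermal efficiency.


r^(k-1) = 2.1006
eta = 1 - 1/2.1006 = 0.5240 = 52.3957%

52.3957%


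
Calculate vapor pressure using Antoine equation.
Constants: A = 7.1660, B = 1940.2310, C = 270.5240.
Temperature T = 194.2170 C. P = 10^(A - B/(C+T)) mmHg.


C+T = 464.7410
B/(C+T) = 4.1749
log10(P) = 7.1660 - 4.1749 = 2.9911
P = 10^2.9911 = 979.7942 mmHg

979.7942 mmHg


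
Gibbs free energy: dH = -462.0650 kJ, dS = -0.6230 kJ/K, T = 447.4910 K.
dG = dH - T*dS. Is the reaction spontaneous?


T*dS = 447.4910 * -0.6230 = -278.7869 kJ
dG = -462.0650 + 278.7869 = -183.2781 kJ (spontaneous)

dG = -183.2781 kJ, spontaneous


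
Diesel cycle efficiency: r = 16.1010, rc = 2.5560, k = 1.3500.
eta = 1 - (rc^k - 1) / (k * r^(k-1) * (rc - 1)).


r^(k-1) = 2.6448
rc^k = 3.5498
eta = 0.5410 = 54.1046%

54.1046%


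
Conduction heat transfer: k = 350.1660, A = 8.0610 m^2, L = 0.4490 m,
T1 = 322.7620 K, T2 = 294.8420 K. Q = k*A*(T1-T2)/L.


dT = 27.9200 K
Q = 350.1660 * 8.0610 * 27.9200 / 0.4490 = 175522.1659 W

175522.1659 W


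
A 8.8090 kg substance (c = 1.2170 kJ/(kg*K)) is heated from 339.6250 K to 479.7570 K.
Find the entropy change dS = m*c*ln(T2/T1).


T2/T1 = 1.4126
ln(T2/T1) = 0.3454
dS = 8.8090 * 1.2170 * 0.3454 = 3.7033 kJ/K

3.7033 kJ/K


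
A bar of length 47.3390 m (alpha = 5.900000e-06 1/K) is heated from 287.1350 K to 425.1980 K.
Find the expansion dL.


dT = 138.0630 K
dL = 5.900000e-06 * 47.3390 * 138.0630 = 0.038561 m
L_final = 47.377561 m

dL = 0.038561 m


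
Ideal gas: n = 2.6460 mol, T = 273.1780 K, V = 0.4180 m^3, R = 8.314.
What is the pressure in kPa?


P = nRT/V = 2.6460 * 8.314 * 273.1780 / 0.4180
= 6009.6002 / 0.4180 = 14377.0340 Pa = 14.3770 kPa

14.3770 kPa


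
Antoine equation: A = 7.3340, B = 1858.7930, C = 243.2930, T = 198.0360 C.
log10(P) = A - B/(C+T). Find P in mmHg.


C+T = 441.3290
B/(C+T) = 4.2118
log10(P) = 7.3340 - 4.2118 = 3.1222
P = 10^3.1222 = 1324.9272 mmHg

1324.9272 mmHg


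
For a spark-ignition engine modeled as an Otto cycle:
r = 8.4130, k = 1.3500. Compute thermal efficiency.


r^(k-1) = 2.1073
eta = 1 - 1/2.1073 = 0.5255 = 52.5466%

52.5466%
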